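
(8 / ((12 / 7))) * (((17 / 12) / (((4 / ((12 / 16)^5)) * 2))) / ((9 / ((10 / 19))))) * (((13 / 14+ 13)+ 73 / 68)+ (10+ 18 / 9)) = 192795 / 622592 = 0.31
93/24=31/8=3.88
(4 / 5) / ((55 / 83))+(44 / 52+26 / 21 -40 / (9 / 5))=-4263667 / 225225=-18.93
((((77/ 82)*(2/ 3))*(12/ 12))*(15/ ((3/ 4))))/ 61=0.21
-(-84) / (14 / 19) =114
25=25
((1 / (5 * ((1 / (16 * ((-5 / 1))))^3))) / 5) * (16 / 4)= -81920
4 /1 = 4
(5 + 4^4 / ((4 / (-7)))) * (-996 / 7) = 441228 / 7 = 63032.57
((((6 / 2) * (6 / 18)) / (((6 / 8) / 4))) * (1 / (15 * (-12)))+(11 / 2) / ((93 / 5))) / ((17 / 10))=131 / 837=0.16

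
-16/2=-8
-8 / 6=-4 / 3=-1.33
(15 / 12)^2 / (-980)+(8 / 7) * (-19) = -68101 / 3136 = -21.72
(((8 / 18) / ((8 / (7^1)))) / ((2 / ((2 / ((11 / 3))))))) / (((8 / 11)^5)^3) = 2658248835082687 / 211106232532992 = 12.59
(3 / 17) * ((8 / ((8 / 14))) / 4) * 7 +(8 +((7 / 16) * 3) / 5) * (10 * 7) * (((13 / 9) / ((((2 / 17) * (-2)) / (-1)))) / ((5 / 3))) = 2134.67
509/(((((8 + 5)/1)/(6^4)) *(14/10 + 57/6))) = 6596640/1417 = 4655.36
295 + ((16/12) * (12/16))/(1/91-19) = 509669/1728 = 294.95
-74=-74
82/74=41/37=1.11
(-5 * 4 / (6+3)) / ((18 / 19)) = -190 / 81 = -2.35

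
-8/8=-1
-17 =-17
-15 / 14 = -1.07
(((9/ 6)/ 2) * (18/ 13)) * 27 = 729/ 26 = 28.04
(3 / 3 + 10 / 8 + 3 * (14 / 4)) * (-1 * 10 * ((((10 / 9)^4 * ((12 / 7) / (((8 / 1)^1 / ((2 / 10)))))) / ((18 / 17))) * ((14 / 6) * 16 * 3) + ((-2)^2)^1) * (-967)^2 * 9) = -8533725073790 / 729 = -11706070060.07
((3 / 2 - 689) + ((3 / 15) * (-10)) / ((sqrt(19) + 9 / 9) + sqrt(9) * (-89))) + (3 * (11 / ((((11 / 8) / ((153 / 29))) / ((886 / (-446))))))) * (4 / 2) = -57329776055 / 48153282 + 2 * sqrt(19) / 70737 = -1190.57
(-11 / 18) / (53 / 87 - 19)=0.03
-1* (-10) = 10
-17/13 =-1.31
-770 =-770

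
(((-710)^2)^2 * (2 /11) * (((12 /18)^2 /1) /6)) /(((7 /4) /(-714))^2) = 18800578071040000 /33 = 569714487001212.12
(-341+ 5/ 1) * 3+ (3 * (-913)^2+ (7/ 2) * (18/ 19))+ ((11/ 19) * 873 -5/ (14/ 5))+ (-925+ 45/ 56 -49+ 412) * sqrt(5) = 665054783/ 266 -31427 * sqrt(5)/ 56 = 2498951.08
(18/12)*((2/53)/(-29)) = -3/1537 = -0.00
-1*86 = -86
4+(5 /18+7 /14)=43 /9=4.78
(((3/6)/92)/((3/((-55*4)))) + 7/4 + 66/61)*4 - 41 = -31.27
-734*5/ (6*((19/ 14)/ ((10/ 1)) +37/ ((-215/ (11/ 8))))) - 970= 3711550/ 729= 5091.29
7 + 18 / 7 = 67 / 7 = 9.57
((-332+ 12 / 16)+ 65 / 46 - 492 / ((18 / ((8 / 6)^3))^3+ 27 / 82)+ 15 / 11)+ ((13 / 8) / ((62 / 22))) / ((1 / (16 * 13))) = -117347571893179 / 559702675620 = -209.66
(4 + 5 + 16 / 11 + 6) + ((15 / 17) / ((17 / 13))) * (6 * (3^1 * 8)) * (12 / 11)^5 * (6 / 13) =3990718789 / 46543739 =85.74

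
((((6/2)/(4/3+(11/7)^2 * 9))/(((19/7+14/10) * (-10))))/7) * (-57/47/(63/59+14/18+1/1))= 1483083/7869819872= 0.00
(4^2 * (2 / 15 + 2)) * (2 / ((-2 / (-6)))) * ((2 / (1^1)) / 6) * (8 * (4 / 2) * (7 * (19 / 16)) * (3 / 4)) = 34048 / 5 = 6809.60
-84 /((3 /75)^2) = -52500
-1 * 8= -8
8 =8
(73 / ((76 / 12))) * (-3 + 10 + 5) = 2628 / 19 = 138.32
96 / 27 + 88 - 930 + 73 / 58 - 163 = -522097 / 522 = -1000.19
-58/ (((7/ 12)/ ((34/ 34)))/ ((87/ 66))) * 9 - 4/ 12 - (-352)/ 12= -88595/ 77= -1150.58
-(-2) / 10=1 / 5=0.20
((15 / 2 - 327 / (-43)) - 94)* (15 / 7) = -101775 / 602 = -169.06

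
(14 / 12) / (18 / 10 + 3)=35 / 144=0.24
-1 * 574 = -574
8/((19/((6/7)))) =48/133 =0.36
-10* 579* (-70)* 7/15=189140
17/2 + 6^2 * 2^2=305/2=152.50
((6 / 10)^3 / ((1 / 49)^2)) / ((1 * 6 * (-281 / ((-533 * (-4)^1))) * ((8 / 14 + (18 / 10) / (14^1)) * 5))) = -6581484 / 35125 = -187.37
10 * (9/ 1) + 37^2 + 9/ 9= 1460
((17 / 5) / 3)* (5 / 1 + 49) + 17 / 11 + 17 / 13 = 45798 / 715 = 64.05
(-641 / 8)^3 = -263374721 / 512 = -514403.75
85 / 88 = 0.97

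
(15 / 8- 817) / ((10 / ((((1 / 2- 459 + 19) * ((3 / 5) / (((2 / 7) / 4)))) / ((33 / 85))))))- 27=682079361 / 880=775090.18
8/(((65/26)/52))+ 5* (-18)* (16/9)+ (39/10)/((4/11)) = 137/8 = 17.12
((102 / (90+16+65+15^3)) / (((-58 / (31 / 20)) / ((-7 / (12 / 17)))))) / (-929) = -62713 / 7642622880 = -0.00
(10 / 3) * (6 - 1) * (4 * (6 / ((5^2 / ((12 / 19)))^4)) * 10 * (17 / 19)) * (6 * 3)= 203046912 / 7737809375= 0.03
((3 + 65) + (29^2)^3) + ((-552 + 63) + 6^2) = 594822936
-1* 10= -10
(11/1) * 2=22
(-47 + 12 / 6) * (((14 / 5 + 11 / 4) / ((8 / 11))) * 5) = -54945 / 32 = -1717.03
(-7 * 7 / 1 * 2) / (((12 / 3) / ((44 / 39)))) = -1078 / 39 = -27.64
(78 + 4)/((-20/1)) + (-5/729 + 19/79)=-2226671/575910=-3.87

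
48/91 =0.53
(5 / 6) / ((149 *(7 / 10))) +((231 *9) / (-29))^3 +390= -28087240502716 / 76313181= -368052.28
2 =2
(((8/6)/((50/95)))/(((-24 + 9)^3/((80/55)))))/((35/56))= -4864/2784375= -0.00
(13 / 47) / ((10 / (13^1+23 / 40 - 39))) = -13221 / 18800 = -0.70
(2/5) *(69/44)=69/110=0.63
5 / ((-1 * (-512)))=5 / 512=0.01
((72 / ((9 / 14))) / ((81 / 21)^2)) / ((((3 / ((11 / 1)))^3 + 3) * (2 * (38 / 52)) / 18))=30.70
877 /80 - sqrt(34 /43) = 877 /80 - sqrt(1462) /43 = 10.07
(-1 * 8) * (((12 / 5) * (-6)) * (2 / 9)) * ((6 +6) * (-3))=-4608 / 5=-921.60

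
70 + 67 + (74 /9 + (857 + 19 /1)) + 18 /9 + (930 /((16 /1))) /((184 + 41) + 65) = 1023.42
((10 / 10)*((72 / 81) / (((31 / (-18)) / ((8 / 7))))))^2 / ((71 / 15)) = 245760 / 3343319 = 0.07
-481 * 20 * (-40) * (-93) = -35786400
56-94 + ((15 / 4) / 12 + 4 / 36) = -5411 / 144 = -37.58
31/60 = 0.52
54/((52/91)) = 189/2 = 94.50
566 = 566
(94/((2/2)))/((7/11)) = 1034/7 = 147.71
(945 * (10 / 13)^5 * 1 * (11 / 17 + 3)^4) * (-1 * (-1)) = 1396363752000000 / 31010762653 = 45028.36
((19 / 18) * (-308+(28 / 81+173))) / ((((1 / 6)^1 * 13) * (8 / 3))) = -15941 / 648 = -24.60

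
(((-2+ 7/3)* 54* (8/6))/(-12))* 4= -8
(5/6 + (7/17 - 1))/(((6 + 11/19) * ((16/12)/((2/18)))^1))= 19/6120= 0.00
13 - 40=-27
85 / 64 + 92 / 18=3709 / 576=6.44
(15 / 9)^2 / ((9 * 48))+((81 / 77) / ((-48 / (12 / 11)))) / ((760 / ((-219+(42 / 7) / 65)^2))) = -3968109360953 / 2643564924000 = -1.50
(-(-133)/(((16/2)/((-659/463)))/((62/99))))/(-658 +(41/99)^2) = 0.02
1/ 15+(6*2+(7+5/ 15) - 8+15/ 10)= 129/ 10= 12.90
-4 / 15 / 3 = -4 / 45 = -0.09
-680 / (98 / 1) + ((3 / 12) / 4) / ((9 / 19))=-48029 / 7056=-6.81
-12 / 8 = -3 / 2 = -1.50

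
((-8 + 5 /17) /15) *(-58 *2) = 15196 /255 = 59.59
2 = 2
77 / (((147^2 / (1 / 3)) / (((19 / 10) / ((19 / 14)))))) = 11 / 6615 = 0.00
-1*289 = -289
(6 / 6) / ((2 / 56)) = 28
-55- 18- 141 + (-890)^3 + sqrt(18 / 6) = -704969214 + sqrt(3) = -704969212.27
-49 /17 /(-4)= 49 /68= 0.72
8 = 8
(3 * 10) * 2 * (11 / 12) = 55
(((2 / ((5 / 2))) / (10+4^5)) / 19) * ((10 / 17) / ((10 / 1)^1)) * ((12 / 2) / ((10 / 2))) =0.00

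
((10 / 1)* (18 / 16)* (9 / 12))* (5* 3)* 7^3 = 694575 / 16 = 43410.94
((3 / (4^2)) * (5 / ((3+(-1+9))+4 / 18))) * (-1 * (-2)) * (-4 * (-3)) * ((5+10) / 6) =2025 / 404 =5.01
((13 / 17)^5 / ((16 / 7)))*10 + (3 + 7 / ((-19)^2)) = 17072440095 / 4100547016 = 4.16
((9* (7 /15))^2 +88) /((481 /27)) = 71307 /12025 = 5.93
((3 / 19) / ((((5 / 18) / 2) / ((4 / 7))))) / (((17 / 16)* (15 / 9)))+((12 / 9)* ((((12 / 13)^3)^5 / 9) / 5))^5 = 910723242423938661394336392592432104001030241110190917495706838353429743992306256043847936 / 2482572881466778970221813741427494867105443254055753497735321967957327778011016577513678125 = 0.37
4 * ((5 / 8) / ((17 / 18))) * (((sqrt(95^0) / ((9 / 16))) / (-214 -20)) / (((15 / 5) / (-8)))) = 320 / 5967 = 0.05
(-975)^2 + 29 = 950654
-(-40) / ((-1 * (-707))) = 40 / 707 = 0.06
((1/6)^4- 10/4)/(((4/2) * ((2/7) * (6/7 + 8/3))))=-158711/127872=-1.24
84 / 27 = 28 / 9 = 3.11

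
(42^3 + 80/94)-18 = 3481330/47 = 74070.85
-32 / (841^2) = -32 / 707281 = -0.00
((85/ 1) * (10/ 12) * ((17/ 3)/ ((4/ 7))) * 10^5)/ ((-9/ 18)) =-1264375000/ 9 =-140486111.11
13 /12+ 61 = 745 /12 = 62.08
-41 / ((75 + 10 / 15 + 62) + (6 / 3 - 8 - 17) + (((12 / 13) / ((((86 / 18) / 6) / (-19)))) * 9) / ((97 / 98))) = 6669429 / 13924840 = 0.48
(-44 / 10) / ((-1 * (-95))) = -22 / 475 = -0.05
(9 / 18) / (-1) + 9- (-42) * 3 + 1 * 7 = 283 / 2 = 141.50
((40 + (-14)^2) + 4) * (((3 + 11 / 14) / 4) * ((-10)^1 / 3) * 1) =-757.14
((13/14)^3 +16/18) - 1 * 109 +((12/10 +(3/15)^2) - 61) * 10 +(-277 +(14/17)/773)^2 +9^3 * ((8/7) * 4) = 1692129541054170857/21323252585880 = 79356.07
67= 67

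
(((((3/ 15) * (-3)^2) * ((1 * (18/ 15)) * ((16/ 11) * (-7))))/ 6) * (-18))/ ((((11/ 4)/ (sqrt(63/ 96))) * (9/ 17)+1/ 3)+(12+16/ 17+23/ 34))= 18434703168/ 3833301725 - 33312384 * sqrt(42)/ 348481975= 4.19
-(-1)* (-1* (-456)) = 456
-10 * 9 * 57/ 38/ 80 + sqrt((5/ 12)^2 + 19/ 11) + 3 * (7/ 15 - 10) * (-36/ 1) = sqrt(33121)/ 132 + 82233/ 80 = 1029.29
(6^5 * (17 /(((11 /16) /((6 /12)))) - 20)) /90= -36288 /55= -659.78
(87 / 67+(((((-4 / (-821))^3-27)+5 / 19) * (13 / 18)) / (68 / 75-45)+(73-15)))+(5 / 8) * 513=21266684857587364321 / 55911779101009704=380.36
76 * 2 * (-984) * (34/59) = -86191.73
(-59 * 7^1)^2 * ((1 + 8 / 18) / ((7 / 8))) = 2534168 / 9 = 281574.22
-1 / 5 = -0.20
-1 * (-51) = 51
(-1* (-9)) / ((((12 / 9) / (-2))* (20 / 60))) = -81 / 2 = -40.50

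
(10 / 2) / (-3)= -5 / 3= -1.67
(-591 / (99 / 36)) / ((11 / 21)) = -49644 / 121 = -410.28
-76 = -76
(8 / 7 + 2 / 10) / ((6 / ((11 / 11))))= 47 / 210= 0.22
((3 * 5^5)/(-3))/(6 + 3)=-3125/9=-347.22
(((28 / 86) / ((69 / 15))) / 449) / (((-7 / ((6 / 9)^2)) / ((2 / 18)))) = -0.00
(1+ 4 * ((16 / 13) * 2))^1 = 141 / 13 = 10.85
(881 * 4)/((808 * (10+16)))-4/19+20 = 1991491/99788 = 19.96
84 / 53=1.58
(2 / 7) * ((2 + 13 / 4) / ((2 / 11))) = 33 / 4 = 8.25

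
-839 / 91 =-9.22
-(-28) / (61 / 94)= 2632 / 61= 43.15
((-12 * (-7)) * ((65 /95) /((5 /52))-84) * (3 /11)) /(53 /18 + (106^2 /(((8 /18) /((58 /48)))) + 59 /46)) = -277095168 /4806456695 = -0.06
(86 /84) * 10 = 10.24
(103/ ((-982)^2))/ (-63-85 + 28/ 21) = -0.00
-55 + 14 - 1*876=-917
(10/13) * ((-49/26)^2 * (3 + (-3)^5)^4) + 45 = 19914854498865/2197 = 9064567364.07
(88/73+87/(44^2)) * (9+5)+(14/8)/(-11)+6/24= 17.60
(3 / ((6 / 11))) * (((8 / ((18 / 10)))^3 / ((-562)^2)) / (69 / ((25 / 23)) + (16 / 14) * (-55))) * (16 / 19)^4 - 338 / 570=-2419290332354197 / 4088378297283705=-0.59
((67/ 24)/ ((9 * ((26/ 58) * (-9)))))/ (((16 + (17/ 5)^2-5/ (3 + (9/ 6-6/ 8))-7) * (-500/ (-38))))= -36917/ 121474080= -0.00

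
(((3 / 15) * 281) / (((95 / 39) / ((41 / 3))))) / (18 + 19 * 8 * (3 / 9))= 4.59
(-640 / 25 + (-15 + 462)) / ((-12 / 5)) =-2107 / 12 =-175.58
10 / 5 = 2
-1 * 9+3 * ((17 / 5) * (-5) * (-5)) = 246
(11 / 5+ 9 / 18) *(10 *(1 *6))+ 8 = 170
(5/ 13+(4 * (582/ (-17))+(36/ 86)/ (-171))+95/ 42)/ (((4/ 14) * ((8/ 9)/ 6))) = -9165850695/ 2888912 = -3172.77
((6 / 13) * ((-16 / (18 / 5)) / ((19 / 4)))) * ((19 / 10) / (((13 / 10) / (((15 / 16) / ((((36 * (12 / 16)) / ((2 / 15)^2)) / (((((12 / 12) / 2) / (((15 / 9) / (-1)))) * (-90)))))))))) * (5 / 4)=-20 / 1521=-0.01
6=6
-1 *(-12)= 12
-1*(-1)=1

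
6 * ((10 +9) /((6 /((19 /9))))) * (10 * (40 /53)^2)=5776000 /25281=228.47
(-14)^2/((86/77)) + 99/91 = 690943/3913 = 176.58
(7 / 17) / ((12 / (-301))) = -2107 / 204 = -10.33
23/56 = 0.41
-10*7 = -70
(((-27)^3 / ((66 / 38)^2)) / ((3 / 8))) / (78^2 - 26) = -1052676 / 366509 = -2.87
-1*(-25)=25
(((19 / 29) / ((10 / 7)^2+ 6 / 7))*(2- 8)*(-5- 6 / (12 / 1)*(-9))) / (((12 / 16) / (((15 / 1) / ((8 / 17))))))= 28.83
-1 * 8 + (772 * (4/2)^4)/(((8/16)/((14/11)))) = 345768/11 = 31433.45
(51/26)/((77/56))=204/143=1.43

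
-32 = -32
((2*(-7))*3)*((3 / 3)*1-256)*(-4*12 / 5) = -102816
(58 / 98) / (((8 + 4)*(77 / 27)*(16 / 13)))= 3393 / 241472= 0.01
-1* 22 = -22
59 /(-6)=-59 /6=-9.83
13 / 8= 1.62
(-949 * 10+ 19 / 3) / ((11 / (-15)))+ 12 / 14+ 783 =13716.13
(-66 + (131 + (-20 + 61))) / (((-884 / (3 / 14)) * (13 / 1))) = -0.00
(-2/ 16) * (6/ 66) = -1/ 88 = -0.01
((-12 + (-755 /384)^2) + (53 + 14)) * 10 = 43400525 /73728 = 588.66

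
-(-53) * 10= 530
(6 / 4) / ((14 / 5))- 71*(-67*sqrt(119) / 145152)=4757*sqrt(119) / 145152+15 / 28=0.89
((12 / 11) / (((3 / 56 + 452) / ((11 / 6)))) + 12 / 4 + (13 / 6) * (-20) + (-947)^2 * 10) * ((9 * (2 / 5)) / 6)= 681078532271 / 126575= 5380829.80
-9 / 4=-2.25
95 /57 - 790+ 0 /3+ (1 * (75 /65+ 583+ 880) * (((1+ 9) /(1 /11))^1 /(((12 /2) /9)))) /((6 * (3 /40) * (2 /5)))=17437585 /13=1341352.69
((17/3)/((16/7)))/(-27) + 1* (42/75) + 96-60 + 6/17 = 20281073/550800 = 36.82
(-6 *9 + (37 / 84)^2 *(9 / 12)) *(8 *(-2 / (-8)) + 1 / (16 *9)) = -146425607 / 1354752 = -108.08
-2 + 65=63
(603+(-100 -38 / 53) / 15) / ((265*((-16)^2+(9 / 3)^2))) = 474047 / 55828875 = 0.01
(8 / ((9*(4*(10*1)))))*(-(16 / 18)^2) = -64 / 3645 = -0.02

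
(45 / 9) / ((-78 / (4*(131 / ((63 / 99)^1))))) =-14410 / 273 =-52.78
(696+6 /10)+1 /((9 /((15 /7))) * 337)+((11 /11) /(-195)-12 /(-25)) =534430419 /766675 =697.08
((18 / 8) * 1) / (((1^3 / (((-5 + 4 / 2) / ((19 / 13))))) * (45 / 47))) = -1833 / 380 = -4.82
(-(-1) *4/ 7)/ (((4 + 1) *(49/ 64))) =256/ 1715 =0.15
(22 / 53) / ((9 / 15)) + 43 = 6947 / 159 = 43.69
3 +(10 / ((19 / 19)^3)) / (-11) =23 / 11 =2.09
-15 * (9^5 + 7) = -885840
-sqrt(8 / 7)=-2*sqrt(14) / 7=-1.07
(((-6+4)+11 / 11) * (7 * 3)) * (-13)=273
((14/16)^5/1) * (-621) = -10437147/32768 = -318.52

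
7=7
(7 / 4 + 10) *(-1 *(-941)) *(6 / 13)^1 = 132681 / 26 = 5103.12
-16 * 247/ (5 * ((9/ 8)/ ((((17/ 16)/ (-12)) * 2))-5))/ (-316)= -0.22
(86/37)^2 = 7396/1369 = 5.40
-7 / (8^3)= -7 / 512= -0.01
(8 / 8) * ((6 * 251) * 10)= 15060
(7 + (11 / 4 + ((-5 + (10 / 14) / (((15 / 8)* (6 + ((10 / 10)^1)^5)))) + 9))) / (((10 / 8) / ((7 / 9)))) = 8.59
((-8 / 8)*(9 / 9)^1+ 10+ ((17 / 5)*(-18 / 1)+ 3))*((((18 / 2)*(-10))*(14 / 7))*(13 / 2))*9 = 518076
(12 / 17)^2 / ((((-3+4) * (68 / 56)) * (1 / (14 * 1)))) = 28224 / 4913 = 5.74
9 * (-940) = -8460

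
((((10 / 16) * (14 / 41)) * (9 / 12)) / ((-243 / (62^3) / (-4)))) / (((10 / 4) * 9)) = 834148 / 29889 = 27.91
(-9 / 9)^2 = 1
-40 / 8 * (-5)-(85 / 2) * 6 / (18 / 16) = -605 / 3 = -201.67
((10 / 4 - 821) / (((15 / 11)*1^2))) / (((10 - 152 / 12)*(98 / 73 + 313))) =1314511 / 1835760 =0.72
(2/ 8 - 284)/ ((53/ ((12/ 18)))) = -1135/ 318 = -3.57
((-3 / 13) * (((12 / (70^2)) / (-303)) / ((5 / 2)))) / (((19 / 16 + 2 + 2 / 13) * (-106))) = -48 / 22787051875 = -0.00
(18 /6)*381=1143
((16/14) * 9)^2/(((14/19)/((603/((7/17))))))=504841248/2401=210262.91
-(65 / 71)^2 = -4225 / 5041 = -0.84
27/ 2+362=751/ 2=375.50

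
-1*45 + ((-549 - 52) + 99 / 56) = -36077 / 56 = -644.23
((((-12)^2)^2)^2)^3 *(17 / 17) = 79496847203390844133441536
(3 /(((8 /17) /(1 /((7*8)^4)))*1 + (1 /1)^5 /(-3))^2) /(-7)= -0.00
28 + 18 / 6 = 31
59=59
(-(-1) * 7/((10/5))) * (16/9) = 56/9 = 6.22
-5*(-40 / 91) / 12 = 50 / 273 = 0.18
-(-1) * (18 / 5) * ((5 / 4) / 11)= 9 / 22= 0.41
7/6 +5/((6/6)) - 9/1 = -17/6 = -2.83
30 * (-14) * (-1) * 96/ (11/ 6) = 241920/ 11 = 21992.73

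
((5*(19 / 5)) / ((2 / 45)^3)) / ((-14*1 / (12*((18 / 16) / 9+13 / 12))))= -50209875 / 224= -224151.23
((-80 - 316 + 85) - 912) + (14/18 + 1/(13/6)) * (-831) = -87862/39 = -2252.87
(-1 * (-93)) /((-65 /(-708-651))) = 126387 /65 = 1944.42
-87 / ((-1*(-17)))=-87 / 17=-5.12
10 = 10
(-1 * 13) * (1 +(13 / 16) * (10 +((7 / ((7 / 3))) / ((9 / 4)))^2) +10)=-19253 / 72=-267.40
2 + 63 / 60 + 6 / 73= 4573 / 1460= 3.13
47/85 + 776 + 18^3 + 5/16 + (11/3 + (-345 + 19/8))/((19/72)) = 137582283/25840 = 5324.39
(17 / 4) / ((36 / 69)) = 391 / 48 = 8.15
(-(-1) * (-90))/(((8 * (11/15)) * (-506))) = 675/22264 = 0.03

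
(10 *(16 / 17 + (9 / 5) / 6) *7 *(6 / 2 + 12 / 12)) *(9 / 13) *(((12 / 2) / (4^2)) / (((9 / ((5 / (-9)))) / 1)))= -7385 / 1326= -5.57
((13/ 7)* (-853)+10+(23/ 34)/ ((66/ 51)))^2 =2476280.31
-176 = -176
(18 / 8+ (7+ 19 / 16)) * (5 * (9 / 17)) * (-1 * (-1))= 7515 / 272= 27.63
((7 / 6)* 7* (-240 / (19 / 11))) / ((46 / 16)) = -172480 / 437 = -394.69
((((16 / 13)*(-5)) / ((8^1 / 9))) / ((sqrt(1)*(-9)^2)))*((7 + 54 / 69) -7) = -20 / 299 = -0.07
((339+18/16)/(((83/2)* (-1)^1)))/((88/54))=-73467/14608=-5.03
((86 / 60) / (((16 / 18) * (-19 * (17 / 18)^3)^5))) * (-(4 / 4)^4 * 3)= 163184369911048525824 / 35438214277102016876157535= 0.00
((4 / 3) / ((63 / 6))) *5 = 40 / 63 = 0.63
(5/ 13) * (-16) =-80/ 13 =-6.15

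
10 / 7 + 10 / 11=180 / 77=2.34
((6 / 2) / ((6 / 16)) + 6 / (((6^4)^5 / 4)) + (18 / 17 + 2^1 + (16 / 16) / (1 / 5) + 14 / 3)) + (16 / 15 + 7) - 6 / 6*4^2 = 165644289326186581 / 12948894475223040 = 12.79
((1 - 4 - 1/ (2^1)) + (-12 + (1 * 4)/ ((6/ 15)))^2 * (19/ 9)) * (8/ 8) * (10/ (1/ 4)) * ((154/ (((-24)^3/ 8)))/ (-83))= 34265/ 161352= 0.21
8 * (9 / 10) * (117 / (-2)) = -421.20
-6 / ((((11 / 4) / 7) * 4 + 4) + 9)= -7 / 17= -0.41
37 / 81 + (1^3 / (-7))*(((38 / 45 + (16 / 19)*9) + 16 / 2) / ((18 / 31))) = -27578 / 7695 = -3.58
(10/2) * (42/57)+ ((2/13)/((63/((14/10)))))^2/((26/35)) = 62285216/16905915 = 3.68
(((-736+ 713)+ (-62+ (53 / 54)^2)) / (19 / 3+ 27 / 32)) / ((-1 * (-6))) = -980204 / 502281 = -1.95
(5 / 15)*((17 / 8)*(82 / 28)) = 697 / 336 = 2.07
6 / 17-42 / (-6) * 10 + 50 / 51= 214 / 3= 71.33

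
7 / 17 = 0.41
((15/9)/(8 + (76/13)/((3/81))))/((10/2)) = 13/6468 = 0.00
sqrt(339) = 18.41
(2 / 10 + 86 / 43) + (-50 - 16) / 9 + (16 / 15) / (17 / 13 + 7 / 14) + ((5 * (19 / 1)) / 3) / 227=-704756 / 160035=-4.40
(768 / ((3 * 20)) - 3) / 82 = 0.12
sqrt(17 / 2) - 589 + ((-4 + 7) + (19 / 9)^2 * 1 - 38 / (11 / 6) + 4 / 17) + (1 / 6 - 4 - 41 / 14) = -64550147 / 106029 + sqrt(34) / 2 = -605.88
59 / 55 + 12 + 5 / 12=13.49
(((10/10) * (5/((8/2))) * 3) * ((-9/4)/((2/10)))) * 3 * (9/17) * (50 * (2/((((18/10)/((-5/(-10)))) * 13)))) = -253125/1768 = -143.17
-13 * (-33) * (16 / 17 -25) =-175461 / 17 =-10321.24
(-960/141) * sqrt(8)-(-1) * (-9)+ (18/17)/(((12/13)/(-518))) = -10254/17-640 * sqrt(2)/47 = -622.43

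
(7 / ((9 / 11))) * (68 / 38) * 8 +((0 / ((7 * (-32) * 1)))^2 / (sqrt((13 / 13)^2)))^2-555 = -73961 / 171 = -432.52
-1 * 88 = -88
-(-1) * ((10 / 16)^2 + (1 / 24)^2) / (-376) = -0.00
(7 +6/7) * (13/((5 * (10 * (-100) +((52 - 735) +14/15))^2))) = 32175/4456223527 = 0.00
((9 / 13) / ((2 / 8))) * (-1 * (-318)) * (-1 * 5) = -57240 / 13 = -4403.08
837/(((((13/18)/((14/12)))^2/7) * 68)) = 2583819/11492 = 224.84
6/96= 1/16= 0.06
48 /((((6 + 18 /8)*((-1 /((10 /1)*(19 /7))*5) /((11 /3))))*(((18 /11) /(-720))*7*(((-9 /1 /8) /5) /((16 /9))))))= -684851200 /11907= -57516.69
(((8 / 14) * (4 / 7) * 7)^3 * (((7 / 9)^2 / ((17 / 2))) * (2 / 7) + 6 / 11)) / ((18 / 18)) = 35102720 / 5195421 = 6.76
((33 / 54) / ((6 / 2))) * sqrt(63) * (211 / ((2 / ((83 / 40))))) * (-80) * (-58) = 5586647 * sqrt(7) / 9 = 1642319.85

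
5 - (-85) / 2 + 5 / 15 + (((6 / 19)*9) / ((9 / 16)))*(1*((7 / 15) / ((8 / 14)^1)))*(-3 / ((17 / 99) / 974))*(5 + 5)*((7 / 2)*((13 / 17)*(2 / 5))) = -123821618207 / 164730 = -751664.05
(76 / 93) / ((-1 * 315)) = -76 / 29295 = -0.00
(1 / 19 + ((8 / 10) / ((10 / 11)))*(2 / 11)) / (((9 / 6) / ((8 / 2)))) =808 / 1425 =0.57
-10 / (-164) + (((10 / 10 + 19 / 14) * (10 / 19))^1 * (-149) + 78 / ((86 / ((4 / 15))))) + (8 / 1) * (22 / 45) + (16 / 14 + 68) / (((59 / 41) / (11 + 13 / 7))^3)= 73043096672279048677 / 1486608520640670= 49134.05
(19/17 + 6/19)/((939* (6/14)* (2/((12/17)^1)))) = 6482/5156049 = 0.00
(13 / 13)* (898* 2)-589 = 1207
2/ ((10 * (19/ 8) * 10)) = 4/ 475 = 0.01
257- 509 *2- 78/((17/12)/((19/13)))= -14305/17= -841.47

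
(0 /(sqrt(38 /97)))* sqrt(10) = 0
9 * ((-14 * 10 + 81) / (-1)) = 531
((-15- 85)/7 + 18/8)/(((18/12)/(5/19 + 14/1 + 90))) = -95371/114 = -836.59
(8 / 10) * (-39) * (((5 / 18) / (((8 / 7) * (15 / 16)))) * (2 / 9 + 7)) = -4732 / 81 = -58.42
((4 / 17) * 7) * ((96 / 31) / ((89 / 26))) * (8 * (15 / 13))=645120 / 46903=13.75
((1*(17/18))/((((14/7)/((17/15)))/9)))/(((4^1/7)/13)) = 26299/240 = 109.58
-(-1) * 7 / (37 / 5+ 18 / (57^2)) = 12635 / 13367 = 0.95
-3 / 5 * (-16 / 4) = 12 / 5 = 2.40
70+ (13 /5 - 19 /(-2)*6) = 648 /5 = 129.60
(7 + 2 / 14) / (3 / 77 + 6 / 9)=1650 / 163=10.12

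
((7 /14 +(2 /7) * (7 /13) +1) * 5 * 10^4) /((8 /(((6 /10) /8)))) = 775.24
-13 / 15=-0.87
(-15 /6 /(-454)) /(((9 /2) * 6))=5 /24516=0.00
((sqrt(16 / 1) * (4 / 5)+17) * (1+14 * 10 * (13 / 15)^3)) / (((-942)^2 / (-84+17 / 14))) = -7280016269 / 41927949000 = -0.17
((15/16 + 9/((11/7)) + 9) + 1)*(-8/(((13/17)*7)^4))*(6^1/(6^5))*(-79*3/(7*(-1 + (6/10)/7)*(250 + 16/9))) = -13823143105/750138285152256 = -0.00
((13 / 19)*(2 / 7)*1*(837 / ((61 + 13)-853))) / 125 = -0.00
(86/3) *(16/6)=688/9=76.44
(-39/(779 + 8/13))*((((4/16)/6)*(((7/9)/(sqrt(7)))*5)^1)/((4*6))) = -169*sqrt(7)/3502656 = -0.00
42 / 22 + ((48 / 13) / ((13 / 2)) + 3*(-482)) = -1443.52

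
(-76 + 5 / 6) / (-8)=451 / 48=9.40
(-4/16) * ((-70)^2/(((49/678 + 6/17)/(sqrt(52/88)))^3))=-468934238370150 * sqrt(286)/1095711262217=-7237.67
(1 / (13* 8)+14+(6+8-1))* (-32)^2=359552 / 13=27657.85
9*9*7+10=577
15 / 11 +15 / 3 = 70 / 11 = 6.36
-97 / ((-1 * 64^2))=97 / 4096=0.02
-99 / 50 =-1.98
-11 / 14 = -0.79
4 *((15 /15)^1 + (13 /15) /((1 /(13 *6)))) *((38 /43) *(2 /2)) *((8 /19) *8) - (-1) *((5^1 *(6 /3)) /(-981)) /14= 1205953997 /1476405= 816.82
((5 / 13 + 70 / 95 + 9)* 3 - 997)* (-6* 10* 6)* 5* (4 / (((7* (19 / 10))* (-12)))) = -1432554000 / 32851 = -43607.62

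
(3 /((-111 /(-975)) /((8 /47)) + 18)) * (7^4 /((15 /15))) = 385.83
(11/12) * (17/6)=187/72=2.60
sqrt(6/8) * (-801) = -801 * sqrt(3)/2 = -693.69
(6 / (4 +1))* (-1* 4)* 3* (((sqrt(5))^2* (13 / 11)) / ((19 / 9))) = -8424 / 209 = -40.31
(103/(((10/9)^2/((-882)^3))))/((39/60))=-5724373980024/65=-88067292000.37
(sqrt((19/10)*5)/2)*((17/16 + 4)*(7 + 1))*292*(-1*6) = -17739*sqrt(38) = -109350.54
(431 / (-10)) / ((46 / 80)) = -1724 / 23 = -74.96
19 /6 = 3.17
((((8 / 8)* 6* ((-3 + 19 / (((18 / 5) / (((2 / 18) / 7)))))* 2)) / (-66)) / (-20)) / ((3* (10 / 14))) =-3307 / 267300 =-0.01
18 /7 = 2.57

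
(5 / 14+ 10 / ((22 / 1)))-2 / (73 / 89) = -1.63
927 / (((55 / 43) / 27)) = 1076247 / 55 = 19568.13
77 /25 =3.08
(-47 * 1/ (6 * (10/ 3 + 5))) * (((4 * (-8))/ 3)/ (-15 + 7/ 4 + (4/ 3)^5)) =-243648/ 219575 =-1.11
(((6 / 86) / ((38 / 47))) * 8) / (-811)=-564 / 662587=-0.00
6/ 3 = 2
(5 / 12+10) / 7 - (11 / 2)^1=-337 / 84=-4.01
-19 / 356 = -0.05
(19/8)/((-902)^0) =19/8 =2.38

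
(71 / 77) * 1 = 71 / 77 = 0.92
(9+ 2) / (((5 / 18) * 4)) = 99 / 10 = 9.90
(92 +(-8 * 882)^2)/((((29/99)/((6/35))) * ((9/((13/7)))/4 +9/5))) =56956588832/5887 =9674976.87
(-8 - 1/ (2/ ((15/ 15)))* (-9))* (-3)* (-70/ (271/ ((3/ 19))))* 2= -4410/ 5149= -0.86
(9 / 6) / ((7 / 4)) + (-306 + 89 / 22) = -46369 / 154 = -301.10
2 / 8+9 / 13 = 49 / 52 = 0.94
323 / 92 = 3.51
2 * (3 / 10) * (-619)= -1857 / 5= -371.40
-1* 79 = -79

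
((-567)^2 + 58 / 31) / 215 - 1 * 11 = 9892902 / 6665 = 1484.31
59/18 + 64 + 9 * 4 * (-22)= -13045/18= -724.72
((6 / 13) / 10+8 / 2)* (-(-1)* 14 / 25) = 3682 / 1625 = 2.27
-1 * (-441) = 441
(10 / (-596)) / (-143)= 5 / 42614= 0.00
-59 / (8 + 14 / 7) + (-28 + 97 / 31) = -30.77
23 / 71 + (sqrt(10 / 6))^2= 424 / 213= 1.99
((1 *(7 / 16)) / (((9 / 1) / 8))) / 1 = 7 / 18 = 0.39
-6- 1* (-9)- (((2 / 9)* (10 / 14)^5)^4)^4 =225343277643478303143554040796517746979240016717966284724939883061319727500882859523 / 75114425881159434381186487269126724833803351327323544811165670655856575833627619841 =3.00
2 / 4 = 0.50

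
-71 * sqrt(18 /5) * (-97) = 20661 * sqrt(10) /5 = 13067.16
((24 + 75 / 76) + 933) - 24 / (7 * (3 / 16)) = 499921 / 532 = 939.70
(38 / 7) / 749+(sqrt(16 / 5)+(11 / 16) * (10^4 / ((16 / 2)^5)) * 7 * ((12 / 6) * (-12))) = -756802477 / 21475328+4 * sqrt(5) / 5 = -33.45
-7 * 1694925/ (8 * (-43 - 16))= 11864475/ 472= 25136.60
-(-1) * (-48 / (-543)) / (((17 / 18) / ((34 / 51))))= 192 / 3077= 0.06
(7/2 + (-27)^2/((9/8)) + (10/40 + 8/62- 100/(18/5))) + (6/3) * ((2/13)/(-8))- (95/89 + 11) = 790215775/1291212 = 612.00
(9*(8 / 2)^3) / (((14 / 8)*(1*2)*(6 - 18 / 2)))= -384 / 7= -54.86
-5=-5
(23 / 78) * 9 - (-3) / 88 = 2.69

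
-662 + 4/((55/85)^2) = -78946/121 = -652.45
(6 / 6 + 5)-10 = -4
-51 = -51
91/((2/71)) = 6461/2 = 3230.50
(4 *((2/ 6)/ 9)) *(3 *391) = 1564/ 9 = 173.78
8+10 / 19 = 162 / 19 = 8.53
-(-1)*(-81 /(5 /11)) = -891 /5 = -178.20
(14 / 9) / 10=7 / 45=0.16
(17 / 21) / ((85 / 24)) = 0.23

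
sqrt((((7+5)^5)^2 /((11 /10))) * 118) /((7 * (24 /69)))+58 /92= 29 /46+1430784 * sqrt(3245) /77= 1058500.24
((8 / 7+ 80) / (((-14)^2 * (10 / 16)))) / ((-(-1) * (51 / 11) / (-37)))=-462352 / 87465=-5.29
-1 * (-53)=53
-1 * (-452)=452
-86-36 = -122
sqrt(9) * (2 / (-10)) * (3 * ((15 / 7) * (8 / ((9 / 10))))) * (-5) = 1200 / 7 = 171.43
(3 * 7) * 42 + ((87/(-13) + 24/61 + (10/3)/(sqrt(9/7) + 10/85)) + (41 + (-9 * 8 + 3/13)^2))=2890 * sqrt(7)/2573 + 482799694199/79575171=6070.19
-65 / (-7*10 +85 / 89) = 1157 / 1229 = 0.94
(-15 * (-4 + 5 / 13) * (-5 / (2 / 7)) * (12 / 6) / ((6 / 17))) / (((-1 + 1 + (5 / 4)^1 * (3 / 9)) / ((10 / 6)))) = -279650 / 13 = -21511.54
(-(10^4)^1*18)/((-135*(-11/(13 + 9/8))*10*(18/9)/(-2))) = 5650/33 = 171.21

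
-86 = -86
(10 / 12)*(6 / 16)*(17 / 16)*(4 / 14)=0.09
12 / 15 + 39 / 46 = 379 / 230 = 1.65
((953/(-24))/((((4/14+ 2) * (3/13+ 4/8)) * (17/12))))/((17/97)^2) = -546.33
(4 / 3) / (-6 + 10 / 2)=-4 / 3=-1.33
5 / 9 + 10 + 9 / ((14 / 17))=2707 / 126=21.48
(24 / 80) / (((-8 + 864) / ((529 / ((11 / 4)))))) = 1587 / 23540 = 0.07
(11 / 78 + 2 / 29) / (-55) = -95 / 24882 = -0.00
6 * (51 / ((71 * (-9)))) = -34 / 71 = -0.48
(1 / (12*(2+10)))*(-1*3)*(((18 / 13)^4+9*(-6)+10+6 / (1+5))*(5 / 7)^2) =28078675 / 67175472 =0.42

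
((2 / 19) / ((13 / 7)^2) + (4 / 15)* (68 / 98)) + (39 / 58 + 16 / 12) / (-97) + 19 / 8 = 136489606679 / 53111352840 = 2.57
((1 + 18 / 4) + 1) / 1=13 / 2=6.50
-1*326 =-326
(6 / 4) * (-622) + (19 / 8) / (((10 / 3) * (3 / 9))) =-74469 / 80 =-930.86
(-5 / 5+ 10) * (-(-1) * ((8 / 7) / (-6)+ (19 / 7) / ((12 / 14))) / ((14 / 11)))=4125 / 196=21.05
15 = 15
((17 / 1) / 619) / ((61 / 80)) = 1360 / 37759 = 0.04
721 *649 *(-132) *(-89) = 5497229892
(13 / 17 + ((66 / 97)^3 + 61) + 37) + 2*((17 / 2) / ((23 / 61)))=51446616494 / 356855143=144.17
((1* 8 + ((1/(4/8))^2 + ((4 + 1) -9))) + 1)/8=9/8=1.12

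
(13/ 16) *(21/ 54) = 91/ 288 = 0.32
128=128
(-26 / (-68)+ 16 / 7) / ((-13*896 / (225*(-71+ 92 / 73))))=727376625 / 202372352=3.59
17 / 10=1.70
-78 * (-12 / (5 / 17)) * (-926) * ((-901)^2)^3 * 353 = -2782653995481232152250457136 / 5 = -556530799096246430450091400.00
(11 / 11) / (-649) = -1 / 649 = -0.00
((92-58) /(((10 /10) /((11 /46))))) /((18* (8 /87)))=5423 /1104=4.91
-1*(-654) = 654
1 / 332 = 0.00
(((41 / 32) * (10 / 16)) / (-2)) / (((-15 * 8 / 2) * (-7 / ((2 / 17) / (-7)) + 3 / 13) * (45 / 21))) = 3731 / 499276800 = 0.00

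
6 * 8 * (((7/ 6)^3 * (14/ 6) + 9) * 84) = 461048/ 9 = 51227.56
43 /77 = 0.56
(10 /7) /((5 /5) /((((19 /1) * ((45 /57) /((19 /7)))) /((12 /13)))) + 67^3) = 650 /136847241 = 0.00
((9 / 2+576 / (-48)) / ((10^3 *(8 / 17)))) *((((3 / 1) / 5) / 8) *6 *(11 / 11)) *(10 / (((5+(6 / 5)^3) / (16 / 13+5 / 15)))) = -46665 / 2798848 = -0.02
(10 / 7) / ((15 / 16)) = 32 / 21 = 1.52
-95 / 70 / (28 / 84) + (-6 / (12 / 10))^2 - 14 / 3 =683 / 42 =16.26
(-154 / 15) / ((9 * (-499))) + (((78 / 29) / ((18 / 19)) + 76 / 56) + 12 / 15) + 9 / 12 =314445647 / 54700380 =5.75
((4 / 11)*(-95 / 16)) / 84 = -95 / 3696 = -0.03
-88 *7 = -616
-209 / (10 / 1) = -209 / 10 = -20.90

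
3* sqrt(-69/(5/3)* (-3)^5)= 81* sqrt(345)/5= 300.90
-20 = -20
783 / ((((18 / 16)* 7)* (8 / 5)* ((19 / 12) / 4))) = 20880 / 133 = 156.99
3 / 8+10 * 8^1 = 643 / 8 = 80.38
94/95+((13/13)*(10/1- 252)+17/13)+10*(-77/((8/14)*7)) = -1067541/2470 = -432.20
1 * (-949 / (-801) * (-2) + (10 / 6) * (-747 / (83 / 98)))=-1179368 / 801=-1472.37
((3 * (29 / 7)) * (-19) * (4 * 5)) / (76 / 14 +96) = -3306 / 71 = -46.56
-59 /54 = -1.09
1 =1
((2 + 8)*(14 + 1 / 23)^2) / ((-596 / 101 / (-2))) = 52686145 / 78821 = 668.43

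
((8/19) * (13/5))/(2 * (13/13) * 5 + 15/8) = 0.09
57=57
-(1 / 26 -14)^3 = 47832147 / 17576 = 2721.45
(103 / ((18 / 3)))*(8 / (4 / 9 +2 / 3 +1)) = 1236 / 19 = 65.05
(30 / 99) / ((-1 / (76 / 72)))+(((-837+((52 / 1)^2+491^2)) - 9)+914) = 72424246 / 297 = 243852.68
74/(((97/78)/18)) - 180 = 891.09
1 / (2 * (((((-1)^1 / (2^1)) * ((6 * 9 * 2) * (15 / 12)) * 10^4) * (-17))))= 1 / 22950000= 0.00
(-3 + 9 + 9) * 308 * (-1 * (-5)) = 23100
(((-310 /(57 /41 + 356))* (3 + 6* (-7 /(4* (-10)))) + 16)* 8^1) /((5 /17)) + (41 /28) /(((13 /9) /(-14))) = 123991195 /380978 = 325.46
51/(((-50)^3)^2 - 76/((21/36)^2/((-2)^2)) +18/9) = 833/255208318774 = 0.00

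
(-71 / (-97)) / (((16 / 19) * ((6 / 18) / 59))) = 238773 / 1552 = 153.85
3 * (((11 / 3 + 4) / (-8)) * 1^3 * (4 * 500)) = -5750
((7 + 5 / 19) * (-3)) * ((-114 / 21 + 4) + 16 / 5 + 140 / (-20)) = 75762 / 665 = 113.93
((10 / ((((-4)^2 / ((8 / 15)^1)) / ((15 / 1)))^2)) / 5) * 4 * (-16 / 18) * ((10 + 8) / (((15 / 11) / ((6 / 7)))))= -704 / 35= -20.11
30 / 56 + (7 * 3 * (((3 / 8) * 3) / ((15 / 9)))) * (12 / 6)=1011 / 35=28.89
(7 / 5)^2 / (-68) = -49 / 1700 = -0.03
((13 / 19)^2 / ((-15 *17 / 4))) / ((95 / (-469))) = 317044 / 8745225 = 0.04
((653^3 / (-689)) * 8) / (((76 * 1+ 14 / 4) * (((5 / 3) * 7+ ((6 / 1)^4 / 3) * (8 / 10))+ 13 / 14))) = -311858486240 / 2746845257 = -113.53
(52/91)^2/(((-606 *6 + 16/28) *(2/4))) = -4/22267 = -0.00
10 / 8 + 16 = 69 / 4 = 17.25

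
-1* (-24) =24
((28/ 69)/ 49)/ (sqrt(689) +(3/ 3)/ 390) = -520/ 16872300739 +202800 * sqrt(689)/ 16872300739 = 0.00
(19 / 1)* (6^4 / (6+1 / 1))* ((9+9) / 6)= 73872 / 7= 10553.14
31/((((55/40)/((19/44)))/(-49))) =-57722/121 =-477.04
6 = 6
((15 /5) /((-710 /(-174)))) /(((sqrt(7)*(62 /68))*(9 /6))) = 5916*sqrt(7) /77035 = 0.20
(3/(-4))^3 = -0.42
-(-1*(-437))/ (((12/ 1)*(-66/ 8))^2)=-437/ 9801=-0.04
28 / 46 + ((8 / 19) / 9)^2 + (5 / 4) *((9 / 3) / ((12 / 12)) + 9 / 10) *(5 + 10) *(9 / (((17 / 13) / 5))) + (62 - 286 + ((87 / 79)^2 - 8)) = 2286.18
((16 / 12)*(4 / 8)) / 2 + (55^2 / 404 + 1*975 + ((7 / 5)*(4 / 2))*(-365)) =-47485 / 1212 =-39.18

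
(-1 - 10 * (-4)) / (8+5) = 3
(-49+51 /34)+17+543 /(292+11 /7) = -39251 /1370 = -28.65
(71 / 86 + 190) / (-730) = -16411 / 62780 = -0.26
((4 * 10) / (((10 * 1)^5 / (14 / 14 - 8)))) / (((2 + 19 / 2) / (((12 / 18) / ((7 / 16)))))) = -16 / 43125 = -0.00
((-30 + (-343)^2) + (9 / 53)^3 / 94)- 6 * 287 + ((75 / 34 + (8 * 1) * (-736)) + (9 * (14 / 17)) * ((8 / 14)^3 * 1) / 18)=641220940636400 / 5828683427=110011.28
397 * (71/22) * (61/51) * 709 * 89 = 108496301107/1122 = 96699020.59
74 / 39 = 1.90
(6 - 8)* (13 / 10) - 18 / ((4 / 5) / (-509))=114499 / 10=11449.90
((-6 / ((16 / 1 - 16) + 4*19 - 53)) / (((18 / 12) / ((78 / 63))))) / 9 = -104 / 4347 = -0.02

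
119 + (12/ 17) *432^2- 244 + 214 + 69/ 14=131828.52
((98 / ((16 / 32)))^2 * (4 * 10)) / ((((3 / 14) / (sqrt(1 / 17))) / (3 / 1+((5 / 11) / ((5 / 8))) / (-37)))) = 26095220480 * sqrt(17) / 20757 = 5183473.06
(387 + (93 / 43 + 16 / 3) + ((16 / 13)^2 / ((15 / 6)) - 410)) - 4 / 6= -15.56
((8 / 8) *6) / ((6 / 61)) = 61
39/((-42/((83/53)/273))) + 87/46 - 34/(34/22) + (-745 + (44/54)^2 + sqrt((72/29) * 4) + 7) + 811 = 12 * sqrt(58)/29 + 2331771475/43543899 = 56.70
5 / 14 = 0.36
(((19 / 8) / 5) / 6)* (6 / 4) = 19 / 160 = 0.12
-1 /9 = -0.11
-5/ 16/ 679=-0.00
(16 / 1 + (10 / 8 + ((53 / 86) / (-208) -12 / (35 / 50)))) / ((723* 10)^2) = 2609 / 1309080689280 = 0.00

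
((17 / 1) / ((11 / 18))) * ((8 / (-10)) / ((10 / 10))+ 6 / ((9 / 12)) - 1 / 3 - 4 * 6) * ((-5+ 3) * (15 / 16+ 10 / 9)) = 257771 / 132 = 1952.81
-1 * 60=-60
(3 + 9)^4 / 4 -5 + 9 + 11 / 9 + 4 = 46739 / 9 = 5193.22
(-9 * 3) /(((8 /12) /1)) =-81 /2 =-40.50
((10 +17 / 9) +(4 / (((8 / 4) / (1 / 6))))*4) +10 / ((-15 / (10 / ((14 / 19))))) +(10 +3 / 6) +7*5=6259 / 126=49.67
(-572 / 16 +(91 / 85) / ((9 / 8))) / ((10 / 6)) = -106483 / 5100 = -20.88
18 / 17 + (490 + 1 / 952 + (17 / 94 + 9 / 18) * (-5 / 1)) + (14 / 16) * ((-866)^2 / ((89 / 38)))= 1117679989535 / 3982216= 280667.85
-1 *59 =-59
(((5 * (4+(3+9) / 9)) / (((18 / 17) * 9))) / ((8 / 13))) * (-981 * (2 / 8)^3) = -120445 / 1728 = -69.70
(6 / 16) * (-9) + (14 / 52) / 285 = -100007 / 29640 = -3.37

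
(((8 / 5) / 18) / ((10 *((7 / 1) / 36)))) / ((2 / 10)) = 8 / 35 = 0.23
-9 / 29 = -0.31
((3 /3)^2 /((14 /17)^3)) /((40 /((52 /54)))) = 63869 /1481760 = 0.04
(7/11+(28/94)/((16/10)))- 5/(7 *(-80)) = 48145/57904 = 0.83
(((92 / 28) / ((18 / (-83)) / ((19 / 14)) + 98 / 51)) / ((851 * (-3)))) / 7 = -26809 / 256891222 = -0.00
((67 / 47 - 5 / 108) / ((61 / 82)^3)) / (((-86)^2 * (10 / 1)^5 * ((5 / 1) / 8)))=482515921 / 66572988220125000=0.00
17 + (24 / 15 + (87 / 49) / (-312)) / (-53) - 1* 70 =-53.03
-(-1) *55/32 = 55/32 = 1.72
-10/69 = -0.14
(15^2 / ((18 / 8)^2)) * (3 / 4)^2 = 25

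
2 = 2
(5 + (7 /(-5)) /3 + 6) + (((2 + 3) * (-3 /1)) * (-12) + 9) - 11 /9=8924 /45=198.31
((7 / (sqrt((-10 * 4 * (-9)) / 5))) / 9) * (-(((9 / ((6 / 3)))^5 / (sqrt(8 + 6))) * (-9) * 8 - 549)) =sqrt(2) * (3416 + 59049 * sqrt(14)) / 96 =3305.09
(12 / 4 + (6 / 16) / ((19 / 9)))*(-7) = -3381 / 152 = -22.24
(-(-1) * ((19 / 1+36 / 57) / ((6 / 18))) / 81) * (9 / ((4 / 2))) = 373 / 114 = 3.27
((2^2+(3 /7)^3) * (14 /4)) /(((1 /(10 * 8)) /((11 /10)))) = 61556 /49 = 1256.24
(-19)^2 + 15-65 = 311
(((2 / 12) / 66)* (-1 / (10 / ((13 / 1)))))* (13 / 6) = -169 / 23760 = -0.01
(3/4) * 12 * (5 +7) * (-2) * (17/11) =-3672/11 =-333.82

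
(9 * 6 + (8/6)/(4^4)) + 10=12289/192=64.01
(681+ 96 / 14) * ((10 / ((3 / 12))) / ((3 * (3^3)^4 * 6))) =10700 / 3720087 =0.00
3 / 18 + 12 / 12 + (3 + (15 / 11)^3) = 53525 / 7986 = 6.70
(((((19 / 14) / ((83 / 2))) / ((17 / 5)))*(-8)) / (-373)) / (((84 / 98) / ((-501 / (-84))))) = 15865 / 11052363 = 0.00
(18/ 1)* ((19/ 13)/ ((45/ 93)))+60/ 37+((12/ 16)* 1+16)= 699767/ 9620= 72.74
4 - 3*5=-11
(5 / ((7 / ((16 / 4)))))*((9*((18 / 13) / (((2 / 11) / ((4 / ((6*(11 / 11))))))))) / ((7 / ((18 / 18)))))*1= 11880 / 637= 18.65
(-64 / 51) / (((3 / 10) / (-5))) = 3200 / 153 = 20.92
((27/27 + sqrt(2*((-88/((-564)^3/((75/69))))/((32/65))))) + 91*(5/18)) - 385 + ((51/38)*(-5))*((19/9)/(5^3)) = -80738/225 + 5*sqrt(4637490)/7316208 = -358.83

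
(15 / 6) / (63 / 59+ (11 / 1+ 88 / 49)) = 2891 / 16032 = 0.18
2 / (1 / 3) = 6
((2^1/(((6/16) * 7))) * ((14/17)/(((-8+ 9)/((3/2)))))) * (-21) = -336/17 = -19.76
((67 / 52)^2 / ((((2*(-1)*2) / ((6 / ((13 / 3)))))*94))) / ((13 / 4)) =-40401 / 21477872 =-0.00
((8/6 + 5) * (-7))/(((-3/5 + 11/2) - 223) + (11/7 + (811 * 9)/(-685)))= 255094/1307217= 0.20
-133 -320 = -453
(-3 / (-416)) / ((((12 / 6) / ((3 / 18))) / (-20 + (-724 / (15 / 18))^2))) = 4717459 / 10400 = 453.60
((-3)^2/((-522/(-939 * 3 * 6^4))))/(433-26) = 1825416/11803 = 154.66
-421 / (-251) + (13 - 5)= 2429 / 251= 9.68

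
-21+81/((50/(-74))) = -3522/25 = -140.88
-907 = -907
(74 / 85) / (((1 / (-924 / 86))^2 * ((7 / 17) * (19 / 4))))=9025632 / 175655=51.38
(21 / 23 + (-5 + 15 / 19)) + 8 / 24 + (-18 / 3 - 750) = -995002 / 1311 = -758.96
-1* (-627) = 627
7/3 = 2.33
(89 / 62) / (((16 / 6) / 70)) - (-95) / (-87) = 789455 / 21576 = 36.59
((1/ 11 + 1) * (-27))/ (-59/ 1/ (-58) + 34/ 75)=-1409400/ 70367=-20.03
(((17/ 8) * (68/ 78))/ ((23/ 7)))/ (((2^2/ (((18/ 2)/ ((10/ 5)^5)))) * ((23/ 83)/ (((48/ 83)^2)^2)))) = 62923392/ 3932179199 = 0.02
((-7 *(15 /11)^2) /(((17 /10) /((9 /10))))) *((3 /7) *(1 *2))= -12150 /2057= -5.91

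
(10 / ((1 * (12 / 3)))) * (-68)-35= -205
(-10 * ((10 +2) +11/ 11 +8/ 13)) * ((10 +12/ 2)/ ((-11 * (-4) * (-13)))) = 7080/ 1859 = 3.81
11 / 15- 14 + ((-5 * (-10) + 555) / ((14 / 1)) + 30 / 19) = 125791 / 3990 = 31.53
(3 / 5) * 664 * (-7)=-13944 / 5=-2788.80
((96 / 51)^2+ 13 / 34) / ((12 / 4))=2269 / 1734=1.31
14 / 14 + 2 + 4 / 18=29 / 9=3.22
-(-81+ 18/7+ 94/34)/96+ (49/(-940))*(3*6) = -100763/671160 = -0.15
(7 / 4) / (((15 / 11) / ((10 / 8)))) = 77 / 48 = 1.60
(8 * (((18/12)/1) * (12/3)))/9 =16/3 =5.33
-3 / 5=-0.60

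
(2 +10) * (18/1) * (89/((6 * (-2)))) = -1602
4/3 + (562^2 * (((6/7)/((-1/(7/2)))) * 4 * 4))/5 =-45481516/15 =-3032101.07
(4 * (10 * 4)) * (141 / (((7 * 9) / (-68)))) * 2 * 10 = -10227200 / 21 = -487009.52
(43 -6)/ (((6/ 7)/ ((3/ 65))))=1.99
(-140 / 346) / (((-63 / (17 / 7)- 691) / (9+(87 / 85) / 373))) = 999012 / 196619863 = 0.01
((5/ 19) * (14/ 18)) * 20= 700/ 171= 4.09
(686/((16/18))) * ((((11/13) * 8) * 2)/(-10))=-67914/65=-1044.83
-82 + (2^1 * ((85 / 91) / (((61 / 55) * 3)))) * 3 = -445832 / 5551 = -80.32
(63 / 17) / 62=63 / 1054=0.06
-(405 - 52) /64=-353 /64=-5.52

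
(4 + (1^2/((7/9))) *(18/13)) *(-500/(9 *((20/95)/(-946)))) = 1181790500/819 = 1442967.64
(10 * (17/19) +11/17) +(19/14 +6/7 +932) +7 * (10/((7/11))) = 4765323/4522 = 1053.81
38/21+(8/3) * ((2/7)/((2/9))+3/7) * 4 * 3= 170/3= 56.67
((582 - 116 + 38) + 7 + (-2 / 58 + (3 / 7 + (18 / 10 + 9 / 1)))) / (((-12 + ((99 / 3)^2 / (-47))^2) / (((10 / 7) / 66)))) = 0.02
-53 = -53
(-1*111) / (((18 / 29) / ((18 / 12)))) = -1073 / 4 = -268.25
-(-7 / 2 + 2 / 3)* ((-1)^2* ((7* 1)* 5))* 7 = 4165 / 6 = 694.17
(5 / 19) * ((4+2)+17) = 115 / 19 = 6.05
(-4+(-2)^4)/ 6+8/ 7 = 22/ 7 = 3.14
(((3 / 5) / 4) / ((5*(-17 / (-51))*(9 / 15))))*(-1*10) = -1.50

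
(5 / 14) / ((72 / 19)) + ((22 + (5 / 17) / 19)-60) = -37.89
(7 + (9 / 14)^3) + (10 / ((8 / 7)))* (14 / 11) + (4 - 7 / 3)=1817261 / 90552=20.07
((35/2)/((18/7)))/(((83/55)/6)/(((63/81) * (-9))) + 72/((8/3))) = 94325/373722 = 0.25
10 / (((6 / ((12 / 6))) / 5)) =50 / 3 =16.67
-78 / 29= -2.69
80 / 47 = 1.70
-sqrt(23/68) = -sqrt(391)/34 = -0.58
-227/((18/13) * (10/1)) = -16.39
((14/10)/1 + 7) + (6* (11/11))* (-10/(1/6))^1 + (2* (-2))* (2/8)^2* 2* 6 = -1773/5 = -354.60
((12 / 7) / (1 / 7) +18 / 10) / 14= 69 / 70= 0.99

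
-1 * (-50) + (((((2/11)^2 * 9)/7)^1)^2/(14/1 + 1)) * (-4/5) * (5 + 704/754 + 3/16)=338075003566/6761579825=50.00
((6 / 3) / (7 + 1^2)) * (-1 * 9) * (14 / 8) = -63 / 16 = -3.94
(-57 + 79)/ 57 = 22/ 57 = 0.39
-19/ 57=-1/ 3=-0.33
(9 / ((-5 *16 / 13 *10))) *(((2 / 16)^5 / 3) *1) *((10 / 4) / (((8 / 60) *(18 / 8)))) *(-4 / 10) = 13 / 2621440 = 0.00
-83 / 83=-1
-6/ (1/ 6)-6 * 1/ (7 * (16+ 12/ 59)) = -120633/ 3346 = -36.05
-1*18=-18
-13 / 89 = -0.15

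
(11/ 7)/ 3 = 0.52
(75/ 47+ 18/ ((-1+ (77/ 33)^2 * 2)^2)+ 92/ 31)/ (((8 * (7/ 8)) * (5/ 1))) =10958207/ 80786279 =0.14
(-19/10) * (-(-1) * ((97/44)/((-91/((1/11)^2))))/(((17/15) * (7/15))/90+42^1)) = 3732075/412111295596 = 0.00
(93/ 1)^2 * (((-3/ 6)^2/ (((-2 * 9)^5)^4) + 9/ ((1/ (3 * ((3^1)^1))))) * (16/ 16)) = 700569.00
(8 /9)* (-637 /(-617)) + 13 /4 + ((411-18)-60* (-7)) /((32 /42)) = 95176661 /88848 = 1071.23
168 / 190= 84 / 95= 0.88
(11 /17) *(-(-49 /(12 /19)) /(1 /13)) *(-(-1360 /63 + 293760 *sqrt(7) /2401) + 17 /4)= 7284277 /432- 3912480 *sqrt(7) /49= -194392.31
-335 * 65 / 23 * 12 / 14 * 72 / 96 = -195975 / 322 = -608.62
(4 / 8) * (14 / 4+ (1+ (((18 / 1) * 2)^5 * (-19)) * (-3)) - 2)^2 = 47515435155989876761 / 8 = 5939429394498734595.12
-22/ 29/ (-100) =11/ 1450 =0.01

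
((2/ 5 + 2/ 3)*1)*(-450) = -480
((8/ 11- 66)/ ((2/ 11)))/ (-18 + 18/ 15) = 1795/ 84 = 21.37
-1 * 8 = -8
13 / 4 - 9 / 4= 1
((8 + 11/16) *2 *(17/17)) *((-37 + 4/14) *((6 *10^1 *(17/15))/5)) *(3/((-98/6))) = 5465619/3430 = 1593.47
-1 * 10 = -10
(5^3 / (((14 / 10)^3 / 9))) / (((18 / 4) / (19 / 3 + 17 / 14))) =4953125 / 7203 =687.65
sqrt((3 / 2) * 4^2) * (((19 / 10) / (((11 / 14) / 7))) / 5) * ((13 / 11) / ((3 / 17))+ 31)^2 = 2881512032 * sqrt(6) / 299475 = 23568.69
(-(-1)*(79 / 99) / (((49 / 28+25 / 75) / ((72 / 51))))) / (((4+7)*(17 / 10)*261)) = 5056 / 45634545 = 0.00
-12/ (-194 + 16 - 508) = 0.02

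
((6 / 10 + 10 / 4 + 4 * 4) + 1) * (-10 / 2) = -201 / 2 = -100.50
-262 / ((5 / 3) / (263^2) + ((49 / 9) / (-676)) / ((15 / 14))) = 826919545140 / 23648917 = 34966.49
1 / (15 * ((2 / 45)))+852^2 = 1451811 / 2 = 725905.50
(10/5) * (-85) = -170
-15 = -15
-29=-29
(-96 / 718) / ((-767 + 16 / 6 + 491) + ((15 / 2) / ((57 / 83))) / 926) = 0.00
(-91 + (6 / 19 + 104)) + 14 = 519 / 19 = 27.32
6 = 6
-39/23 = -1.70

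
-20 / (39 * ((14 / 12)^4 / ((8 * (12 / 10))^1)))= -82944 / 31213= -2.66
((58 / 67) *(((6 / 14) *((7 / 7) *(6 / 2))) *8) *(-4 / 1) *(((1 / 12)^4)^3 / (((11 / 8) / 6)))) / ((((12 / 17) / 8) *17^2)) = -29 / 42424520269824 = -0.00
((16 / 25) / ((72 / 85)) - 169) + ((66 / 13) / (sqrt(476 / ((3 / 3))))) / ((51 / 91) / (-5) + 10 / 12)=-7571 / 45 + 90 * sqrt(119) / 3043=-167.92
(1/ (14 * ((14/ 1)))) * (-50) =-25/ 98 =-0.26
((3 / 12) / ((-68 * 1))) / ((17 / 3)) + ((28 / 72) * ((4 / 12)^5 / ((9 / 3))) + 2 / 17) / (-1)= -3605051 / 30338064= -0.12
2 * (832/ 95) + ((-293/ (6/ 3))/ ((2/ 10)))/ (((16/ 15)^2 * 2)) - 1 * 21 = -31653319/ 97280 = -325.38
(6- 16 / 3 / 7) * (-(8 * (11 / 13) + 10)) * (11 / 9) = -107.36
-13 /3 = -4.33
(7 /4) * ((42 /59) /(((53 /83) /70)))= 427035 /3127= 136.56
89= 89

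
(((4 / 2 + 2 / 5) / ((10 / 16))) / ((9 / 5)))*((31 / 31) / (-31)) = -32 / 465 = -0.07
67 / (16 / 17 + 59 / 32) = 36448 / 1515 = 24.06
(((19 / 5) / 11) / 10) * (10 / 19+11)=219 / 550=0.40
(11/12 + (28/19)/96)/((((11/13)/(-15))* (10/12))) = -16575/836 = -19.83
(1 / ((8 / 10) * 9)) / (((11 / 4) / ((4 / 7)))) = 20 / 693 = 0.03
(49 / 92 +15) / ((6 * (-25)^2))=1429 / 345000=0.00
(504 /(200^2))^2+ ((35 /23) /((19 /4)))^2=490757955961 /4774225000000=0.10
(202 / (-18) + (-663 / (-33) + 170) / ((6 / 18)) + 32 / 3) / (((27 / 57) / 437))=468305806 / 891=525595.74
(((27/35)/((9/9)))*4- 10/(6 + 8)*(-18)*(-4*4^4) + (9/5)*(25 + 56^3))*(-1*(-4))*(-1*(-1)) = 42418764/35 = 1211964.69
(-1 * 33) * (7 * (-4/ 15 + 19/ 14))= -2519/ 10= -251.90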